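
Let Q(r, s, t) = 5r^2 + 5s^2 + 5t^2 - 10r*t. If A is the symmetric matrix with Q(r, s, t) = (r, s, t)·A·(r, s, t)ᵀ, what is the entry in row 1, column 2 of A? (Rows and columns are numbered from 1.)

The coefficient of r·s in Q is 0. For a symmetric A this equals A[1,2] + A[2,1] = 2·A[1,2].
So A[1,2] = 0/2 = 0.

0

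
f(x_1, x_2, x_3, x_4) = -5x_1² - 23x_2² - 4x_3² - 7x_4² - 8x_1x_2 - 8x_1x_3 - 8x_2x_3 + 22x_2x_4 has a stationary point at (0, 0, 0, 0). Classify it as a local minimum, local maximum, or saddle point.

The Hessian at the origin is H = [[-10, -8, -8, 0], [-8, -46, -8, 22], [-8, -8, -8, 0], [0, 22, 0, -14]].
An LDLᵀ factorisation of H has diagonal entries -10, -198/5, -152/99, -24/19.
Counting signs: 4 negative.
H is negative definite, so the origin is a strict local maximum.

local maximum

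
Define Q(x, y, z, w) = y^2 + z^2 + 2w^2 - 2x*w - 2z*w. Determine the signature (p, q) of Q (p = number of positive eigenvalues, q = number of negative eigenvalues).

(3, 1)

The symmetric matrix is A = [[0, 0, 0, -1], [0, 1, 0, 0], [0, 0, 1, -1], [-1, 0, -1, 2]].
By Sylvester's law of inertia any congruent diagonalization of A has 3 positive, 1 negative and 0 zero entries.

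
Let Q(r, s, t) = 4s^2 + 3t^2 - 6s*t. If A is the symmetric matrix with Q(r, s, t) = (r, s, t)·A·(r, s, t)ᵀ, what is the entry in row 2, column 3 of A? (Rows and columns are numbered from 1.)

The coefficient of s·t in Q is -6. For a symmetric A this equals A[2,3] + A[3,2] = 2·A[2,3].
So A[2,3] = -6/2 = -3.

-3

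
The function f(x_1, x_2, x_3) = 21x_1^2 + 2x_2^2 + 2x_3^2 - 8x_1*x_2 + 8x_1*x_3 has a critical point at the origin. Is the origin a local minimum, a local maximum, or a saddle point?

local minimum

The Hessian at the origin is H = [[42, -8, 8], [-8, 4, 0], [8, 0, 4]].
Congruent diagonalization of H (simultaneous row and column reduction) yields pivots 42, 52/21, 20/13.
That gives 3 positive pivots.
H is positive definite, so the origin is a strict local minimum.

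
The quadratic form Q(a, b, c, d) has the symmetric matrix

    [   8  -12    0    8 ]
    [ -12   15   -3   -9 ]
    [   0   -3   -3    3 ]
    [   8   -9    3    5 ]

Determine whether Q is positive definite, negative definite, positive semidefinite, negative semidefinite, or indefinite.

Congruent diagonalization of A (simultaneous row and column reduction) yields pivots 8, -3, 0, 0.
So there are 1 positive, 1 negative, 2 zero pivots.
Hence Q is indefinite.

indefinite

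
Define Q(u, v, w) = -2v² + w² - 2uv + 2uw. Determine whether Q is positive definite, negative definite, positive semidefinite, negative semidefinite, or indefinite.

The symmetric matrix is A = [[0, -1, 1], [-1, -2, 0], [1, 0, 1]].
A is congruent to a diagonal matrix with 1 positive, 2 negative and 0 zero entries, so Q is indefinite.

indefinite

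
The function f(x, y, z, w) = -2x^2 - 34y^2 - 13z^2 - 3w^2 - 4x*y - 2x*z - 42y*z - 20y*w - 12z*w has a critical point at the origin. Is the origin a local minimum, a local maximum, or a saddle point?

The Hessian at the origin is H = [[-4, -4, -2, 0], [-4, -68, -42, -20], [-2, -42, -26, -12], [0, -20, -12, -6]].
H is indefinite, so the origin is a saddle point.

saddle point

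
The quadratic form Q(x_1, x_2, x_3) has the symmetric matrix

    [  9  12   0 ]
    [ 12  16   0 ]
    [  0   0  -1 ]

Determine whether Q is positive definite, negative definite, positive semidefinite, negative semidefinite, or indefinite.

indefinite

Row-reducing A symmetrically gives the diagonal entries 9, 0, -1.
Counting signs: 1 positive, 1 negative, 1 zero.
Hence Q is indefinite.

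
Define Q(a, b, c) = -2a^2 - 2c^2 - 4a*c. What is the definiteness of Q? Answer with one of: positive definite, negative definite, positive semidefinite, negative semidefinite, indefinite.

negative semidefinite

The associated matrix is A = [[-2, 0, -2], [0, 0, 0], [-2, 0, -2]].
Congruent diagonalization of A (simultaneous row and column reduction) yields pivots -2, 0, 0.
Counting signs: 1 negative, 2 zero.
Hence Q is negative semidefinite.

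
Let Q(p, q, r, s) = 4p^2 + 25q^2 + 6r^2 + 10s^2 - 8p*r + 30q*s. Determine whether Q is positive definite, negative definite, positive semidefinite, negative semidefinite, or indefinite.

The associated matrix is A = [[4, 0, -4, 0], [0, 25, 0, 15], [-4, 0, 6, 0], [0, 15, 0, 10]].
Symmetric row and column elimination reduces A to a congruent diagonal form with pivots 4, 25, 2, 1.
That gives 4 positive pivots.
Hence Q is positive definite.

positive definite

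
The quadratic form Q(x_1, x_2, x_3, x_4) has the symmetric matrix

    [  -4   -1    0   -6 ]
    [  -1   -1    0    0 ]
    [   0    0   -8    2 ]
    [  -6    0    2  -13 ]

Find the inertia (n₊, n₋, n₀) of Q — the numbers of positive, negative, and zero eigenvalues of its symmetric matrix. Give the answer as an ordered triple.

An LDLᵀ factorisation of A has diagonal entries -4, -3/4, -8, -1/2.
Counting signs: 4 negative.

(0, 4, 0)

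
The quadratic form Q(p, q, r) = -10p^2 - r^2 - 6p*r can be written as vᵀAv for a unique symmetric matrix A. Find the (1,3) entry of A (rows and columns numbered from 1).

The coefficient of p·r in Q is -6. For a symmetric A this equals A[1,3] + A[3,1] = 2·A[1,3].
So A[1,3] = -6/2 = -3.

-3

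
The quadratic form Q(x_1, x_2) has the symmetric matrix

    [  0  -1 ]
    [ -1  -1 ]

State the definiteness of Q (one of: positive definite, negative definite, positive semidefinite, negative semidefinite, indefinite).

For the 2×2 matrix [[0, -1], [-1, -1]]: det = 0·-1 − (-1)² = -1, trace = -1.
det < 0 so the eigenvalues have opposite signs; the form is indefinite.

indefinite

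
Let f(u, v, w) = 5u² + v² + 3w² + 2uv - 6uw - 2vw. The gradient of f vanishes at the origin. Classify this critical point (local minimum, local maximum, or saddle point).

local minimum

The Hessian at the origin is H = [[10, 2, -6], [2, 2, -2], [-6, -2, 6]].
Applying the same elementary operations to the rows and columns of H produces a congruent diagonal matrix with entries 10, 8/5, 2.
So there are 3 positive pivots.
H is positive definite, so the origin is a strict local minimum.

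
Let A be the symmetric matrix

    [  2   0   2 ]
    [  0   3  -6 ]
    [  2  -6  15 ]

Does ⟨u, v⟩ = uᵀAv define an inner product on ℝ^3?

An LDLᵀ factorisation of A has diagonal entries 2, 3, 1.
So there are 3 positive pivots.
Hence Q is positive definite.
⟨·,·⟩ is an inner product exactly when A is positive definite.

yes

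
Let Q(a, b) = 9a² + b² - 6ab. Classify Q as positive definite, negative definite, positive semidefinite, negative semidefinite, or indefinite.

positive semidefinite

Write A = [[9, -3], [-3, 1]].
Row-reducing A symmetrically gives the diagonal entries 9, 0.
Counting signs: 1 positive, 1 zero.
Hence Q is positive semidefinite.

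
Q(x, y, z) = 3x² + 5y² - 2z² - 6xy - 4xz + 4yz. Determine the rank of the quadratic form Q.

3

The associated matrix is A = [[3, -3, -2], [-3, 5, 2], [-2, 2, -2]].
Applying the same elementary operations to the rows and columns of A produces a congruent diagonal matrix with entries 3, 2, -10/3.
That gives 2 positive, 1 negative pivots.
The rank is the number of nonzero pivots: 3.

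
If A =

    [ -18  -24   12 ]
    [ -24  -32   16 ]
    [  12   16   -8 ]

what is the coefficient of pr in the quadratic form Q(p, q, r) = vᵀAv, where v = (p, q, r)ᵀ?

The coefficient of pr is A[1,3] + A[3,1] = 2·12 = 24.

24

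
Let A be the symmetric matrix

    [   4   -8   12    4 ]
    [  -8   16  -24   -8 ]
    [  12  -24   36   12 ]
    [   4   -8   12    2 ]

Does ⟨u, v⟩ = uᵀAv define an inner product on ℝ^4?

Applying the same elementary operations to the rows and columns of A produces a congruent diagonal matrix with entries 4, 0, 0, -2.
Counting signs: 1 positive, 1 negative, 2 zero.
Hence Q is indefinite.
⟨·,·⟩ is an inner product exactly when A is positive definite.

no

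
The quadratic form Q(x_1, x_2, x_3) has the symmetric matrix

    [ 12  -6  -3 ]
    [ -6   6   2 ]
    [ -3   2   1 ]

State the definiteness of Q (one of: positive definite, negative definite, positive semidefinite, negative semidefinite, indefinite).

Congruent diagonalization of A (simultaneous row and column reduction) yields pivots 12, 3, 1/6.
That gives 3 positive pivots.
Hence Q is positive definite.

positive definite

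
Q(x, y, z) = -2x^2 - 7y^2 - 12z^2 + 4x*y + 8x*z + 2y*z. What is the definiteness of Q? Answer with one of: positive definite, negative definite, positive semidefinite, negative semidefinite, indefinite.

indefinite

The symmetric matrix is A = [[-2, 2, 4], [2, -7, 1], [4, 1, -12]].
Applying the same elementary operations to the rows and columns of A produces a congruent diagonal matrix with entries -2, -5, 1.
That gives 1 positive, 2 negative pivots.
Hence Q is indefinite.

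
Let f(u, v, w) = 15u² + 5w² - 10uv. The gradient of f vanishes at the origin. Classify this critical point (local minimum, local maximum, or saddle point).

The Hessian at the origin is H = [[30, -10, 0], [-10, 0, 0], [0, 0, 10]].
An LDLᵀ factorisation of H has diagonal entries 30, -10/3, 10.
So there are 2 positive, 1 negative pivots.
H is indefinite, so the origin is a saddle point.

saddle point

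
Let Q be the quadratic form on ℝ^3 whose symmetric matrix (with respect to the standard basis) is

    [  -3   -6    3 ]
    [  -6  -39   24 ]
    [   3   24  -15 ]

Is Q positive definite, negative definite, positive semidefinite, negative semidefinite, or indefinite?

Congruent diagonalization of A (simultaneous row and column reduction) yields pivots -3, -27, 0.
So there are 2 negative, 1 zero pivots.
Hence Q is negative semidefinite.

negative semidefinite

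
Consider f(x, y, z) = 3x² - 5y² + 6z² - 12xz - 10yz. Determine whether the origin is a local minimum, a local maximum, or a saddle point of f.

saddle point

The Hessian at the origin is H = [[6, 0, -12], [0, -10, -10], [-12, -10, 12]].
Symmetric row and column elimination reduces H to a congruent diagonal form with pivots 6, -10, -2.
That gives 1 positive, 2 negative pivots.
H is indefinite, so the origin is a saddle point.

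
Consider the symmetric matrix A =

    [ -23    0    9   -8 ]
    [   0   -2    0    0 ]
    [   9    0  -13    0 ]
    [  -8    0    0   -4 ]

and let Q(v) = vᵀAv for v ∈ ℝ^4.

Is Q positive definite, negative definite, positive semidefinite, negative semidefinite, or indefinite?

negative definite

Congruent diagonalization of A (simultaneous row and column reduction) yields pivots -23, -2, -218/23, -20/109.
So there are 4 negative pivots.
Hence Q is negative definite.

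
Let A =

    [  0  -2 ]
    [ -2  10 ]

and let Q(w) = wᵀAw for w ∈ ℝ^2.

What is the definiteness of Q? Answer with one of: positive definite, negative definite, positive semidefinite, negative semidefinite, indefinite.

indefinite

For the 2×2 matrix [[0, -2], [-2, 10]]: det = 0·10 − (-2)² = -4, trace = 10.
det < 0 so the eigenvalues have opposite signs; the form is indefinite.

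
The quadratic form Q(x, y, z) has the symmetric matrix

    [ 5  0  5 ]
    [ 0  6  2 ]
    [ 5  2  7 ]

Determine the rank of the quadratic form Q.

Applying the same elementary operations to the rows and columns of A produces a congruent diagonal matrix with entries 5, 6, 4/3.
That gives 3 positive pivots.
The rank is the number of nonzero pivots: 3.

3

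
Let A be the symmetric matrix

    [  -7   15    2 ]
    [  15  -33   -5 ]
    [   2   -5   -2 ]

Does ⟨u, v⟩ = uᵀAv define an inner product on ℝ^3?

no

Row-reducing A symmetrically gives the diagonal entries -7, -6/7, -5/6.
Counting signs: 3 negative.
Hence Q is negative definite.
⟨·,·⟩ is an inner product exactly when A is positive definite.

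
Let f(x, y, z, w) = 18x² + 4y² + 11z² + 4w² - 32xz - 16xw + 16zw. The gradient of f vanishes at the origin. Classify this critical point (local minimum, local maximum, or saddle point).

The Hessian at the origin is H = [[36, 0, -32, -16], [0, 8, 0, 0], [-32, 0, 22, 16], [-16, 0, 16, 8]].
Applying the same elementary operations to the rows and columns of H produces a congruent diagonal matrix with entries 36, 8, -58/9, 40/29.
That gives 3 positive, 1 negative pivots.
H is indefinite, so the origin is a saddle point.

saddle point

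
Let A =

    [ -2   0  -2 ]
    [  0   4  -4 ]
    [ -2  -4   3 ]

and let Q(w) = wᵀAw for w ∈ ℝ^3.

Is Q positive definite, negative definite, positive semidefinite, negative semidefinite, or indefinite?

Row-reducing A symmetrically gives the diagonal entries -2, 4, 1.
So there are 2 positive, 1 negative pivots.
Hence Q is indefinite.

indefinite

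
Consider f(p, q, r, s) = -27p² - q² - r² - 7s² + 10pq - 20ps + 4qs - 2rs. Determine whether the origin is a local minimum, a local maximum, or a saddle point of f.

The Hessian at the origin is H = [[-54, 10, 0, -20], [10, -2, 0, 4], [0, 0, -2, -2], [-20, 4, -2, -14]].
Congruent diagonalization of H (simultaneous row and column reduction) yields pivots -54, -4/27, -2, -4.
That gives 4 negative pivots.
H is negative definite, so the origin is a strict local maximum.

local maximum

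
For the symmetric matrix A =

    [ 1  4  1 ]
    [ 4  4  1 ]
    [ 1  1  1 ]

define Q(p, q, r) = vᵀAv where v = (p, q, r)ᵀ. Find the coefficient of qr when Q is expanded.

2

The coefficient of qr is A[2,3] + A[3,2] = 2·1 = 2.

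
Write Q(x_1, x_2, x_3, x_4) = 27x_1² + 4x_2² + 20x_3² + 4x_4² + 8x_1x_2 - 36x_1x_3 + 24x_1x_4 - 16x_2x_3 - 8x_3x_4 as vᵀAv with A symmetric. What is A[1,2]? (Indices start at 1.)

4

The coefficient of x_1·x_2 in Q is 8. For a symmetric A this equals A[1,2] + A[2,1] = 2·A[1,2].
So A[1,2] = 8/2 = 4.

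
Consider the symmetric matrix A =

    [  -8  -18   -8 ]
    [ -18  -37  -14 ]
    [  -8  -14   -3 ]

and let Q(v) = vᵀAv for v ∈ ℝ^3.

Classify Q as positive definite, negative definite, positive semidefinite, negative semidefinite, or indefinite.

indefinite

Congruent diagonalization of A (simultaneous row and column reduction) yields pivots -8, 7/2, 3/7.
That gives 2 positive, 1 negative pivots.
Hence Q is indefinite.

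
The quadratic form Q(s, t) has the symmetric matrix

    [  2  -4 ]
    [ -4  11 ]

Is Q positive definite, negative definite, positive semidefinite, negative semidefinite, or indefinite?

Leading principal minors: Δ_1 = 2, Δ_2 = 6.
All leading principal minors are positive, so by Sylvester's criterion Q is positive definite.

positive definite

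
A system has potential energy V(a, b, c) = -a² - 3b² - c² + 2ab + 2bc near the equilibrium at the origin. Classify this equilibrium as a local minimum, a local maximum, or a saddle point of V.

The Hessian at the origin is H = [[-2, 2, 0], [2, -6, 2], [0, 2, -2]].
Row-reducing H symmetrically gives the diagonal entries -2, -4, -1.
So there are 3 negative pivots.
H is negative definite, so the origin is a strict local maximum.

local maximum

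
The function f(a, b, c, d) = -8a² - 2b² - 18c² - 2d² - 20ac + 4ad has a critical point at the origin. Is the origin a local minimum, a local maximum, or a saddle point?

local maximum

The Hessian at the origin is H = [[-16, 0, -20, 4], [0, -4, 0, 0], [-20, 0, -36, 0], [4, 0, 0, -4]].
Applying the same elementary operations to the rows and columns of H produces a congruent diagonal matrix with entries -16, -4, -11, -8/11.
That gives 4 negative pivots.
H is negative definite, so the origin is a strict local maximum.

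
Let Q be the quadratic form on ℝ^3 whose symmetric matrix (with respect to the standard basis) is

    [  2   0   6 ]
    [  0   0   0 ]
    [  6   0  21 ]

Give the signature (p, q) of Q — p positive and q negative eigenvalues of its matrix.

Congruent diagonalization of A (simultaneous row and column reduction) yields pivots 2, 0, 3.
So there are 2 positive, 1 zero pivots.

(2, 0)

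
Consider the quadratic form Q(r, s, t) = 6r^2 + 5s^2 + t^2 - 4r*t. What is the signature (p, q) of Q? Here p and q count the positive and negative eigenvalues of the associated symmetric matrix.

(3, 0)

The associated matrix is A = [[6, 0, -2], [0, 5, 0], [-2, 0, 1]].
Congruent diagonalization of A (simultaneous row and column reduction) yields pivots 6, 5, 1/3.
Counting signs: 3 positive.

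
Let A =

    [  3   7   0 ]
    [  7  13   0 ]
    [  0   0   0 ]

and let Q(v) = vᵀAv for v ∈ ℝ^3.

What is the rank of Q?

2

Row-reducing A symmetrically gives the diagonal entries 3, -10/3, 0.
Counting signs: 1 positive, 1 negative, 1 zero.
The rank is the number of nonzero pivots: 2.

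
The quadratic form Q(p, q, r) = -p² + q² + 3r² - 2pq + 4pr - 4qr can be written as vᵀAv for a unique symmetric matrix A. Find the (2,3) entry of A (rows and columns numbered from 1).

-2

The coefficient of q·r in Q is -4. For a symmetric A this equals A[2,3] + A[3,2] = 2·A[2,3].
So A[2,3] = -4/2 = -2.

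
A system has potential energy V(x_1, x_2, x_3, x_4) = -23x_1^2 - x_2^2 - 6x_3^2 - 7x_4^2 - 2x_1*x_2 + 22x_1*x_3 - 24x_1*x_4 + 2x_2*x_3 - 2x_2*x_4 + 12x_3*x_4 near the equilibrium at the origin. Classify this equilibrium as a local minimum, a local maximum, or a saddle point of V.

The Hessian at the origin is H = [[-46, -2, 22, -24], [-2, -2, 2, -2], [22, 2, -12, 12], [-24, -2, 12, -14]].
An LDLᵀ factorisation of H has diagonal entries -46, -44/23, -10/11, -1.
So there are 4 negative pivots.
H is negative definite, so the origin is a strict local maximum.

local maximum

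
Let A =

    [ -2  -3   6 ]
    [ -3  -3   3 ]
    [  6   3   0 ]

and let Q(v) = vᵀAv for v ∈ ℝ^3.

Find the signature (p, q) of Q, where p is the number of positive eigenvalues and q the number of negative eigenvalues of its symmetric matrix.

(1, 2)

An LDLᵀ factorisation of A has diagonal entries -2, 3/2, -6.
So there are 1 positive, 2 negative pivots.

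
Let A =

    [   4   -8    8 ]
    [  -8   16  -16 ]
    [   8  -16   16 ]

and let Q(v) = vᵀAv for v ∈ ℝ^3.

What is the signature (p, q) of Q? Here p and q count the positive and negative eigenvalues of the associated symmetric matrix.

Symmetric row and column elimination reduces A to a congruent diagonal form with pivots 4, 0, 0.
Counting signs: 1 positive, 2 zero.

(1, 0)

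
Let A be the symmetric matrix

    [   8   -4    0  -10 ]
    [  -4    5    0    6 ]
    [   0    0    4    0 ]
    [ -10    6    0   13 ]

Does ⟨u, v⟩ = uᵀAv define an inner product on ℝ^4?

yes

Applying the same elementary operations to the rows and columns of A produces a congruent diagonal matrix with entries 8, 3, 4, 1/6.
That gives 4 positive pivots.
Hence Q is positive definite.
⟨·,·⟩ is an inner product exactly when A is positive definite.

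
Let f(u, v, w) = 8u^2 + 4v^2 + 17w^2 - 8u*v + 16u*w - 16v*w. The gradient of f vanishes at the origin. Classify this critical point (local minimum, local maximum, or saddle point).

local minimum

The Hessian at the origin is H = [[16, -8, 16], [-8, 8, -16], [16, -16, 34]].
Congruent diagonalization of H (simultaneous row and column reduction) yields pivots 16, 4, 2.
Counting signs: 3 positive.
H is positive definite, so the origin is a strict local minimum.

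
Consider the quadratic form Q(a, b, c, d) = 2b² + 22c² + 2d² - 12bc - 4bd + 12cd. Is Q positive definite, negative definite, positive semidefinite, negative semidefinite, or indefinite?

Write A = [[0, 0, 0, 0], [0, 2, -6, -2], [0, -6, 22, 6], [0, -2, 6, 2]].
Row-reducing A symmetrically gives the diagonal entries 0, 2, 4, 0.
Counting signs: 2 positive, 2 zero.
Hence Q is positive semidefinite.

positive semidefinite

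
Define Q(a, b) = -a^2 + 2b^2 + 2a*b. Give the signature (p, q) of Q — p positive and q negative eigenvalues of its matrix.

The symmetric matrix is A = [[-1, 1], [1, 2]].
Row-reducing A symmetrically gives the diagonal entries -1, 3.
So there are 1 positive, 1 negative pivots.

(1, 1)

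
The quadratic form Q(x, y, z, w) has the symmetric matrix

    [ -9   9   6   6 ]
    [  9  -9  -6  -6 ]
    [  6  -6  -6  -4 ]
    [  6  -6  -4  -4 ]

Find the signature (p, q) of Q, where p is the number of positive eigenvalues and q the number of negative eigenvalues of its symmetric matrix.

(0, 2)

Row-reducing A symmetrically gives the diagonal entries -9, 0, -2, 0.
So there are 2 negative, 2 zero pivots.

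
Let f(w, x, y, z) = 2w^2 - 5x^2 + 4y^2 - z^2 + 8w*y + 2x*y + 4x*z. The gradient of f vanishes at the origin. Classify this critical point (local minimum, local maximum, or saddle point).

The Hessian at the origin is H = [[4, 0, 8, 0], [0, -10, 2, 4], [8, 2, 8, 0], [0, 4, 0, -2]].
Congruent diagonalization of H (simultaneous row and column reduction) yields pivots 4, -10, -38/5, -6/19.
That gives 1 positive, 3 negative pivots.
H is indefinite, so the origin is a saddle point.

saddle point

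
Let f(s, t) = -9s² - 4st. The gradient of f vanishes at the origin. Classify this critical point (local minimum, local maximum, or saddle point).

saddle point

The Hessian at the origin is H = [[-18, -4], [-4, 0]].
det H = -18·0 − (-4)² = -16 < 0, so H is indefinite.
Therefore the origin is a saddle point.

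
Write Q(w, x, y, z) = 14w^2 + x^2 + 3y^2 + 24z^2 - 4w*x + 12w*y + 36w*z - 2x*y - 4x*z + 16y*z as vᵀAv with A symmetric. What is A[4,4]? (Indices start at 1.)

The coefficient of z^2 in Q is 24, and that is exactly A[4,4].

24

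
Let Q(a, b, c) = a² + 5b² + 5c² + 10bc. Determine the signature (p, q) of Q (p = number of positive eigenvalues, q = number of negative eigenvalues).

The associated matrix is A = [[1, 0, 0], [0, 5, 5], [0, 5, 5]].
Row-reducing A symmetrically gives the diagonal entries 1, 5, 0.
Counting signs: 2 positive, 1 zero.

(2, 0)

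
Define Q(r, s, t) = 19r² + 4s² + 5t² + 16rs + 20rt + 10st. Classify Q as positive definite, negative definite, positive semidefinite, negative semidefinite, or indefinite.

indefinite

The symmetric matrix is A = [[19, 8, 10], [8, 4, 5], [10, 5, 5]].
Congruent diagonalization of A (simultaneous row and column reduction) yields pivots 19, 12/19, -5/4.
So there are 2 positive, 1 negative pivots.
Hence Q is indefinite.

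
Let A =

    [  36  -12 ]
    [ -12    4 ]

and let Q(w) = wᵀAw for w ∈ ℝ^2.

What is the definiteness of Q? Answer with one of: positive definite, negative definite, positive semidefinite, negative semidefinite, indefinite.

positive semidefinite

For the 2×2 matrix [[36, -12], [-12, 4]]: det = 36·4 − (-12)² = 0, trace = 40.
det = 0 so one eigenvalue is zero; the form is semidefinite with the sign of the trace.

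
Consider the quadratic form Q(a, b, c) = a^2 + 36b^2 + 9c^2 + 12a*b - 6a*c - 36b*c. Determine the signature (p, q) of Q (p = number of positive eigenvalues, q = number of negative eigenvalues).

(1, 0)

Write A = [[1, 6, -3], [6, 36, -18], [-3, -18, 9]].
Row-reducing A symmetrically gives the diagonal entries 1, 0, 0.
So there are 1 positive, 2 zero pivots.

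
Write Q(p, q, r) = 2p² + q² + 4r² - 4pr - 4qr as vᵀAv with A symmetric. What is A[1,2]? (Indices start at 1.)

The coefficient of p·q in Q is 0. For a symmetric A this equals A[1,2] + A[2,1] = 2·A[1,2].
So A[1,2] = 0/2 = 0.

0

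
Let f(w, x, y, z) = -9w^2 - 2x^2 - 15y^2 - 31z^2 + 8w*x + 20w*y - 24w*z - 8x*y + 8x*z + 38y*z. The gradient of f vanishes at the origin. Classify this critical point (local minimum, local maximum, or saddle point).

local maximum

The Hessian at the origin is H = [[-18, 8, 20, -24], [8, -4, -8, 8], [20, -8, -30, 38], [-24, 8, 38, -62]].
Symmetric row and column elimination reduces H to a congruent diagonal form with pivots -18, -4/9, -6, -8.
Counting signs: 4 negative.
H is negative definite, so the origin is a strict local maximum.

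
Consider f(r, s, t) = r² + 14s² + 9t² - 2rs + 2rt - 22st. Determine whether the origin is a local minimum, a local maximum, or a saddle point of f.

local minimum

The Hessian at the origin is H = [[2, -2, 2], [-2, 28, -22], [2, -22, 18]].
Symmetric row and column elimination reduces H to a congruent diagonal form with pivots 2, 26, 8/13.
That gives 3 positive pivots.
H is positive definite, so the origin is a strict local minimum.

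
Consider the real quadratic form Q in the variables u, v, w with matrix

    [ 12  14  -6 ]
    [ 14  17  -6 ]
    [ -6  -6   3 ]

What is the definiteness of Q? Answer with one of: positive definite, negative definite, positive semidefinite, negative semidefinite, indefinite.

Congruent diagonalization of A (simultaneous row and column reduction) yields pivots 12, 2/3, -3/2.
That gives 2 positive, 1 negative pivots.
Hence Q is indefinite.

indefinite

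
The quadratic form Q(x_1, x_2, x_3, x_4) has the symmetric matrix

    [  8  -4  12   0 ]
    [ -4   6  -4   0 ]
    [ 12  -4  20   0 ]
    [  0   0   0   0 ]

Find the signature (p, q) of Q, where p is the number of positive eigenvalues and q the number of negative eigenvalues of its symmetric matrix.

(3, 0)

Symmetric row and column elimination reduces A to a congruent diagonal form with pivots 8, 4, 1, 0.
Counting signs: 3 positive, 1 zero.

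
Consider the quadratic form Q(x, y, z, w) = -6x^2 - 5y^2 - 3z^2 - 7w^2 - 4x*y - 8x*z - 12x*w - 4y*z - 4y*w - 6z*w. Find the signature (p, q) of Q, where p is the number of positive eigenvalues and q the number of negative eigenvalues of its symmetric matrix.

The symmetric matrix is A = [[-6, -2, -4, -6], [-2, -5, -2, -2], [-4, -2, -3, -3], [-6, -2, -3, -7]].
Applying the same elementary operations to the rows and columns of A produces a congruent diagonal matrix with entries -6, -13/3, -3/13, 10/3.
That gives 1 positive, 3 negative pivots.

(1, 3)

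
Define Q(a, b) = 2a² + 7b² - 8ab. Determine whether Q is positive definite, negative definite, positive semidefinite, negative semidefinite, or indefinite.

indefinite

The symmetric matrix is A = [[2, -4], [-4, 7]].
An LDLᵀ factorisation of A has diagonal entries 2, -1.
So there are 1 positive, 1 negative pivots.
Hence Q is indefinite.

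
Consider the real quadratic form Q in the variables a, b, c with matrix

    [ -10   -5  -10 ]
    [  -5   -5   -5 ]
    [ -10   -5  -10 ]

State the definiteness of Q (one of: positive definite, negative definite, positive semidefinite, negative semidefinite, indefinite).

negative semidefinite

Row-reducing A symmetrically gives the diagonal entries -10, -5/2, 0.
So there are 2 negative, 1 zero pivots.
Hence Q is negative semidefinite.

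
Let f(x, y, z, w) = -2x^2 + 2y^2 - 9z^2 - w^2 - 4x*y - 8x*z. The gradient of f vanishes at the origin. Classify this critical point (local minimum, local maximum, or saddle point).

The Hessian at the origin is H = [[-4, -4, -8, 0], [-4, 4, 0, 0], [-8, 0, -18, 0], [0, 0, 0, -2]].
Congruent diagonalization of H (simultaneous row and column reduction) yields pivots -4, 8, -10, -2.
Counting signs: 1 positive, 3 negative.
H is indefinite, so the origin is a saddle point.

saddle point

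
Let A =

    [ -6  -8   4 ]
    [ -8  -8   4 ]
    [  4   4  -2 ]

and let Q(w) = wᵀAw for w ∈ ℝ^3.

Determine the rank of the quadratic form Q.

2

Symmetric row and column elimination reduces A to a congruent diagonal form with pivots -6, 8/3, 0.
Counting signs: 1 positive, 1 negative, 1 zero.
The rank is the number of nonzero pivots: 2.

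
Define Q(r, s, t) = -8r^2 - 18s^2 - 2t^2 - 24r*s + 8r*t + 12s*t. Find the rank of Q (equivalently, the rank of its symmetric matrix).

1

The symmetric matrix is A = [[-8, -12, 4], [-12, -18, 6], [4, 6, -2]].
Row-reducing A symmetrically gives the diagonal entries -8, 0, 0.
That gives 1 negative, 2 zero pivots.
The rank is the number of nonzero pivots: 1.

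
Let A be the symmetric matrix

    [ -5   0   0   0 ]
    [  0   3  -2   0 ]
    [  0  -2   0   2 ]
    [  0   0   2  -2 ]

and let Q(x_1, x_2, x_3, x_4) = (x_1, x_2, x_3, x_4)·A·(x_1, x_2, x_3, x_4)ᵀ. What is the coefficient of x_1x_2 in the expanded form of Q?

The coefficient of x_1x_2 is A[1,2] + A[2,1] = 2·0 = 0.

0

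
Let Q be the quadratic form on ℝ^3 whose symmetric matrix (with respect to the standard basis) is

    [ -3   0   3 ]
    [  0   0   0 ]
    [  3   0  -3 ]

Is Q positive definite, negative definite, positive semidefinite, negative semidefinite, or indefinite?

Congruent diagonalization of A (simultaneous row and column reduction) yields pivots -3, 0, 0.
That gives 1 negative, 2 zero pivots.
Hence Q is negative semidefinite.

negative semidefinite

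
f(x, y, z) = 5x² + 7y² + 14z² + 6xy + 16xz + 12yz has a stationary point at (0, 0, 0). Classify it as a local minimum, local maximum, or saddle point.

The Hessian at the origin is H = [[10, 6, 16], [6, 14, 12], [16, 12, 28]].
Row-reducing H symmetrically gives the diagonal entries 10, 52/5, 24/13.
That gives 3 positive pivots.
H is positive definite, so the origin is a strict local minimum.

local minimum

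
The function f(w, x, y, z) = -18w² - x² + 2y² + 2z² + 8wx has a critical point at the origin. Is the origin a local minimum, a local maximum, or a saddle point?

The Hessian at the origin is H = [[-36, 8, 0, 0], [8, -2, 0, 0], [0, 0, 4, 0], [0, 0, 0, 4]].
An LDLᵀ factorisation of H has diagonal entries -36, -2/9, 4, 4.
Counting signs: 2 positive, 2 negative.
H is indefinite, so the origin is a saddle point.

saddle point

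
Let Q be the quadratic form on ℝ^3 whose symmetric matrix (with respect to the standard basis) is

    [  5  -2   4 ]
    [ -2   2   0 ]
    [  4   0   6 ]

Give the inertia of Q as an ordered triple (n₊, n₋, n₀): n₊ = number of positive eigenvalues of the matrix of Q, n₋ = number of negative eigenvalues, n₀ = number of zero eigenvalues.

(3, 0, 0)

Congruent diagonalization of A (simultaneous row and column reduction) yields pivots 5, 6/5, 2/3.
That gives 3 positive pivots.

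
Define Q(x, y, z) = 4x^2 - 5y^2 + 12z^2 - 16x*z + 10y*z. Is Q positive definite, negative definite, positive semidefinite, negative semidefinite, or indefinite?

indefinite

The associated matrix is A = [[4, 0, -8], [0, -5, 5], [-8, 5, 12]].
Row-reducing A symmetrically gives the diagonal entries 4, -5, 1.
So there are 2 positive, 1 negative pivots.
Hence Q is indefinite.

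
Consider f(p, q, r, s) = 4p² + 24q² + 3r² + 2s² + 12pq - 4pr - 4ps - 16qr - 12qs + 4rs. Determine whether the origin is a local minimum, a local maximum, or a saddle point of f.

The Hessian at the origin is H = [[8, 12, -4, -4], [12, 48, -16, -12], [-4, -16, 6, 4], [-4, -12, 4, 4]].
Symmetric row and column elimination reduces H to a congruent diagonal form with pivots 8, 30, 2/3, 4/5.
That gives 4 positive pivots.
H is positive definite, so the origin is a strict local minimum.

local minimum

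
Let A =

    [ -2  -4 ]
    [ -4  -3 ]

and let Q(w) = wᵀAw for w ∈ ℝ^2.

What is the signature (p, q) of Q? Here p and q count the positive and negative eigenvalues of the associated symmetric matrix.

(1, 1)

Symmetric row and column elimination reduces A to a congruent diagonal form with pivots -2, 5.
So there are 1 positive, 1 negative pivots.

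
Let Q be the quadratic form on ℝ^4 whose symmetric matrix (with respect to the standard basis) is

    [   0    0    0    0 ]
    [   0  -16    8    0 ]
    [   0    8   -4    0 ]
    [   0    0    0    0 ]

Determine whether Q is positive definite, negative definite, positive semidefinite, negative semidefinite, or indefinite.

negative semidefinite

Applying the same elementary operations to the rows and columns of A produces a congruent diagonal matrix with entries 0, -16, 0, 0.
Counting signs: 1 negative, 3 zero.
Hence Q is negative semidefinite.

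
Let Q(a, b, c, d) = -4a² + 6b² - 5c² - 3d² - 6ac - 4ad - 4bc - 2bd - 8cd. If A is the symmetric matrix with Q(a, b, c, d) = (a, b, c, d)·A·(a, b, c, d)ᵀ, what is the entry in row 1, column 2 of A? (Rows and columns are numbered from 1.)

0

The coefficient of a·b in Q is 0. For a symmetric A this equals A[1,2] + A[2,1] = 2·A[1,2].
So A[1,2] = 0/2 = 0.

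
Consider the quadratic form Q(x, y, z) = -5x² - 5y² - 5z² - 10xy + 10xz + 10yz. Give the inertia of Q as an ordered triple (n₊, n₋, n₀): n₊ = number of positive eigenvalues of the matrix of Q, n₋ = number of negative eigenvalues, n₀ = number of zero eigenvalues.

(0, 1, 2)

The associated matrix is A = [[-5, -5, 5], [-5, -5, 5], [5, 5, -5]].
Row-reducing A symmetrically gives the diagonal entries -5, 0, 0.
Counting signs: 1 negative, 2 zero.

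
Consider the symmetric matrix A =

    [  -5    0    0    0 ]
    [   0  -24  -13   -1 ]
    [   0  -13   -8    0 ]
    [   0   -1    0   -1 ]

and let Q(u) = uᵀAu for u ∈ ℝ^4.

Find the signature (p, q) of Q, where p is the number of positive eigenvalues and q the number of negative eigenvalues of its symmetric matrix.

(0, 4)

Symmetric row and column elimination reduces A to a congruent diagonal form with pivots -5, -24, -23/24, -15/23.
Counting signs: 4 negative.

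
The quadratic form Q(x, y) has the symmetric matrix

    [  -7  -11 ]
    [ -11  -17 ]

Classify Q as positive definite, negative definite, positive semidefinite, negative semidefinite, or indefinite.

For the 2×2 matrix [[-7, -11], [-11, -17]]: det = -7·-17 − (-11)² = -2, trace = -24.
det < 0 so the eigenvalues have opposite signs; the form is indefinite.

indefinite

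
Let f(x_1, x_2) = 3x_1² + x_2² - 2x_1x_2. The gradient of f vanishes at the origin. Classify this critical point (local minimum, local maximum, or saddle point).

The Hessian at the origin is H = [[6, -2], [-2, 2]].
det H = 6·2 − (-2)² = 8 > 0 and H[1,1] = 6 > 0, so H is positive definite.
Therefore the origin is a local minimum.

local minimum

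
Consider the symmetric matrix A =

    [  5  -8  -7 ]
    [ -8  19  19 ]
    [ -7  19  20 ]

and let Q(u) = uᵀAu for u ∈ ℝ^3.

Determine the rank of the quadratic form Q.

3

An LDLᵀ factorisation of A has diagonal entries 5, 31/5, 12/31.
That gives 3 positive pivots.
The rank is the number of nonzero pivots: 3.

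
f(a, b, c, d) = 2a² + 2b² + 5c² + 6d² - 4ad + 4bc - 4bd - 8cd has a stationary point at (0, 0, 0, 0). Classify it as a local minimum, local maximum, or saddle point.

The Hessian at the origin is H = [[4, 0, 0, -4], [0, 4, 4, -4], [0, 4, 10, -8], [-4, -4, -8, 12]].
An LDLᵀ factorisation of H has diagonal entries 4, 4, 6, 4/3.
Counting signs: 4 positive.
H is positive definite, so the origin is a strict local minimum.

local minimum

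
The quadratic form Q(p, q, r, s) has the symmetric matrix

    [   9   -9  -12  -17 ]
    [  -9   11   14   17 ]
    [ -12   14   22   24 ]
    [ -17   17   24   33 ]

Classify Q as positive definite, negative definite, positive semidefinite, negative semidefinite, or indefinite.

positive definite

Row-reducing A symmetrically gives the diagonal entries 9, 2, 4, 4/9.
So there are 4 positive pivots.
Hence Q is positive definite.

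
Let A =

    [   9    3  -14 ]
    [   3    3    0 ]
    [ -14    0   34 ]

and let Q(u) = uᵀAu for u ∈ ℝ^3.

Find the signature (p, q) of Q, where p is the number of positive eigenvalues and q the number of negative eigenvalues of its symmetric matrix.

(3, 0)

Symmetric row and column elimination reduces A to a congruent diagonal form with pivots 9, 2, 4/3.
Counting signs: 3 positive.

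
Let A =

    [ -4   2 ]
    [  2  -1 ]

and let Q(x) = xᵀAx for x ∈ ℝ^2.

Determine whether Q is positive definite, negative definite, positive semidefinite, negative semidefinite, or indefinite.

negative semidefinite

Row-reducing A symmetrically gives the diagonal entries -4, 0.
That gives 1 negative, 1 zero pivots.
Hence Q is negative semidefinite.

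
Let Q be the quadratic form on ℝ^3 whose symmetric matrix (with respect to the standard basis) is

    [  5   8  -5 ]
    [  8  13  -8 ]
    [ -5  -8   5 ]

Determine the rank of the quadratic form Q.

Congruent diagonalization of A (simultaneous row and column reduction) yields pivots 5, 1/5, 0.
So there are 2 positive, 1 zero pivots.
The rank is the number of nonzero pivots: 2.

2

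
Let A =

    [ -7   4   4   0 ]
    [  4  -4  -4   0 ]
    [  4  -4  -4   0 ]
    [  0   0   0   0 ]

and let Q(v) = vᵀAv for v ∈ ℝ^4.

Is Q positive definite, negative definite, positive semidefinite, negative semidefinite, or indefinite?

Symmetric row and column elimination reduces A to a congruent diagonal form with pivots -7, -12/7, 0, 0.
So there are 2 negative, 2 zero pivots.
Hence Q is negative semidefinite.

negative semidefinite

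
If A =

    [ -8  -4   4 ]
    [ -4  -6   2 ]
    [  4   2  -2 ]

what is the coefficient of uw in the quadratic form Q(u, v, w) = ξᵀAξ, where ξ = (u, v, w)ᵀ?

8

The coefficient of uw is A[1,3] + A[3,1] = 2·4 = 8.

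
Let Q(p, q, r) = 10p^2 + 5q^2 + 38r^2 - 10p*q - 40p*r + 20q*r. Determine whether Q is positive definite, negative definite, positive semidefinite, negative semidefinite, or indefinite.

The symmetric matrix is A = [[10, -5, -20], [-5, 5, 10], [-20, 10, 38]].
Applying the same elementary operations to the rows and columns of A produces a congruent diagonal matrix with entries 10, 5/2, -2.
That gives 2 positive, 1 negative pivots.
Hence Q is indefinite.

indefinite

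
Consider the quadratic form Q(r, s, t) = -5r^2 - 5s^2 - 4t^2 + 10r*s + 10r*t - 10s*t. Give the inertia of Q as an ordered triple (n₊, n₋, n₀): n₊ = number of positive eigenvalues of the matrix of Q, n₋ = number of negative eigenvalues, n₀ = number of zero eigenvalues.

(1, 1, 1)

The associated matrix is A = [[-5, 5, 5], [5, -5, -5], [5, -5, -4]].
Row-reducing A symmetrically gives the diagonal entries -5, 0, 1.
That gives 1 positive, 1 negative, 1 zero pivots.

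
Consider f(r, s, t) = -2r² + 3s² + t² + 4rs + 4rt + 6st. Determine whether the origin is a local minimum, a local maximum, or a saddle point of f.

saddle point

The Hessian at the origin is H = [[-4, 4, 4], [4, 6, 6], [4, 6, 2]].
Congruent diagonalization of H (simultaneous row and column reduction) yields pivots -4, 10, -4.
Counting signs: 1 positive, 2 negative.
H is indefinite, so the origin is a saddle point.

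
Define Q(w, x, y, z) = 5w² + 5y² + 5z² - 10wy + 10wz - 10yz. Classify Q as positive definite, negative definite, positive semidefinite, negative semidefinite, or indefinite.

Write A = [[5, 0, -5, 5], [0, 0, 0, 0], [-5, 0, 5, -5], [5, 0, -5, 5]].
Applying the same elementary operations to the rows and columns of A produces a congruent diagonal matrix with entries 5, 0, 0, 0.
That gives 1 positive, 3 zero pivots.
Hence Q is positive semidefinite.

positive semidefinite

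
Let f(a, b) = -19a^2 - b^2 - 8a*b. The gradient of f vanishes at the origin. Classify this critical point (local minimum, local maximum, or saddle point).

local maximum

The Hessian at the origin is H = [[-38, -8], [-8, -2]].
det H = -38·-2 − (-8)² = 12 > 0 and H[1,1] = -38 < 0, so H is negative definite.
Therefore the origin is a local maximum.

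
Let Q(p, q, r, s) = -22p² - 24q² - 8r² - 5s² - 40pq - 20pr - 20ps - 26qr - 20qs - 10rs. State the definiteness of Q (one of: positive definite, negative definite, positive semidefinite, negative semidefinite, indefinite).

negative definite

The associated matrix is A = [[-22, -20, -10, -10], [-20, -24, -13, -10], [-10, -13, -8, -5], [-10, -10, -5, -5]].
An LDLᵀ factorisation of A has diagonal entries -22, -64/11, -53/64, -15/53.
That gives 4 negative pivots.
Hence Q is negative definite.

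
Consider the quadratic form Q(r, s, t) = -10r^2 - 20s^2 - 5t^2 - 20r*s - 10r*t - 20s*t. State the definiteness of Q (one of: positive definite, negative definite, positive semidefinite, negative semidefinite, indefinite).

negative semidefinite

The symmetric matrix is A = [[-10, -10, -5], [-10, -20, -10], [-5, -10, -5]].
Symmetric row and column elimination reduces A to a congruent diagonal form with pivots -10, -10, 0.
That gives 2 negative, 1 zero pivots.
Hence Q is negative semidefinite.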